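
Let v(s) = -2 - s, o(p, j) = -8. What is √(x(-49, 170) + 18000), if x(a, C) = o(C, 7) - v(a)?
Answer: √17945 ≈ 133.96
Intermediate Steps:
x(a, C) = -6 + a (x(a, C) = -8 - (-2 - a) = -8 + (2 + a) = -6 + a)
√(x(-49, 170) + 18000) = √((-6 - 49) + 18000) = √(-55 + 18000) = √17945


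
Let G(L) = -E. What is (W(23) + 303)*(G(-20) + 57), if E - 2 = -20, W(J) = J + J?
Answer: 26175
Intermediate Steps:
W(J) = 2*J
E = -18 (E = 2 - 20 = -18)
G(L) = 18 (G(L) = -1*(-18) = 18)
(W(23) + 303)*(G(-20) + 57) = (2*23 + 303)*(18 + 57) = (46 + 303)*75 = 349*75 = 26175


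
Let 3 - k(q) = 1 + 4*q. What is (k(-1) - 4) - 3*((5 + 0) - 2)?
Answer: -7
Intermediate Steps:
k(q) = 2 - 4*q (k(q) = 3 - (1 + 4*q) = 3 + (-1 - 4*q) = 2 - 4*q)
(k(-1) - 4) - 3*((5 + 0) - 2) = ((2 - 4*(-1)) - 4) - 3*((5 + 0) - 2) = ((2 + 4) - 4) - 3*(5 - 2) = (6 - 4) - 3*3 = 2 - 9 = -7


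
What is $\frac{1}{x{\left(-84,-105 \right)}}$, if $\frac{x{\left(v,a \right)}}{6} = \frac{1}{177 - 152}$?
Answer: $\frac{25}{6} \approx 4.1667$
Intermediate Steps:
$x{\left(v,a \right)} = \frac{6}{25}$ ($x{\left(v,a \right)} = \frac{6}{177 - 152} = \frac{6}{25}$)
$\frac{1}{x{\left(-84,-105 \right)}} = \frac{1}{\frac{6}{25}} = \frac{25}{6}$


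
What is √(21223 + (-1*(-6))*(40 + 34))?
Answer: √21667 ≈ 147.20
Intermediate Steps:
√(21223 + (-1*(-6))*(40 + 34)) = √(21223 + 6*74) = √(21223 + 444) = √21667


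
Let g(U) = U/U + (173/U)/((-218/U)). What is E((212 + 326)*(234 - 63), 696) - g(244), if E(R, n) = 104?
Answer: 22627/218 ≈ 103.79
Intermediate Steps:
g(U) = 45/218 (g(U) = 1 + (173/U)*(-U/218) = 1 - 173/218 = 45/218)
E((212 + 326)*(234 - 63), 696) - g(244) = 104 - 1*45/218 = 104 - 45/218 = 22627/218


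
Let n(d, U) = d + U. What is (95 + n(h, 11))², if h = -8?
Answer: 9604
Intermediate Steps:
n(d, U) = U + d
(95 + n(h, 11))² = (95 + (11 - 8))² = (95 + 3)² = 98² = 9604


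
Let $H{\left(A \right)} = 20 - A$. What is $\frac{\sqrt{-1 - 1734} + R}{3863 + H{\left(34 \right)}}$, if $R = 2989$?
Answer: $\frac{2989}{3849} + \frac{i \sqrt{1735}}{3849} \approx 0.77657 + 0.010822 i$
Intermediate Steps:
$\frac{\sqrt{-1 - 1734} + R}{3863 + H{\left(34 \right)}} = \frac{\sqrt{-1 - 1734} + 2989}{3863 + \left(20 - 34\right)} = \frac{\sqrt{-1735} + 2989}{3863 + \left(20 - 34\right)} = \frac{i \sqrt{1735} + 2989}{3863 - 14} = \frac{2989 + i \sqrt{1735}}{3849} = \left(2989 + i \sqrt{1735}\right) \frac{1}{3849} = \frac{2989}{3849} + \frac{i \sqrt{1735}}{3849}$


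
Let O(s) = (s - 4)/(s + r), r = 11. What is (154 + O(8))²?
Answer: 8584900/361 ≈ 23781.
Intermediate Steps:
O(s) = (-4 + s)/(11 + s) (O(s) = (s - 4)/(s + 11) = (-4 + s)/(11 + s))
(154 + O(8))² = (154 + (-4 + 8)/(11 + 8))² = (154 + 4/19)² = (2930/19)² = 8584900/361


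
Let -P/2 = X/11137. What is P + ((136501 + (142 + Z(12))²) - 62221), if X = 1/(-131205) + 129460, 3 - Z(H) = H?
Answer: 19193414012681/208747155 ≈ 91946.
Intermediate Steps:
Z(H) = 3 - H
X = 16985799299/131205 (X = -1/131205 + 129460 = 16985799299/131205 ≈ 1.2946e+5)
P = -4853085514/208747155 (P = -33971598598/(131205*11137) = -2*2426542757/208747155 = -4853085514/208747155 ≈ -23.249)
P + ((136501 + (142 + Z(12))²) - 62221) = -4853085514/208747155 + ((136501 + (142 + (3 - 1*12))²) - 62221) = -4853085514/208747155 + ((136501 + (142 + (3 - 12))²) - 62221) = -4853085514/208747155 + ((136501 + (142 - 9)²) - 62221) = -4853085514/208747155 + ((136501 + 133²) - 62221) = -4853085514/208747155 + ((136501 + 17689) - 62221) = -4853085514/208747155 + (154190 - 62221) = -4853085514/208747155 + 91969 = 19193414012681/208747155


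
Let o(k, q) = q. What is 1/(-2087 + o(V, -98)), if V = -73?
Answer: -1/2185 ≈ -0.00045767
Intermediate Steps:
1/(-2087 + o(V, -98)) = 1/(-2087 - 98) = 1/(-2185) = -1/2185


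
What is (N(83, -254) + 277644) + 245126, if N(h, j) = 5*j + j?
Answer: 521246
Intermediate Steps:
N(h, j) = 6*j
(N(83, -254) + 277644) + 245126 = (6*(-254) + 277644) + 245126 = (-1524 + 277644) + 245126 = 276120 + 245126 = 521246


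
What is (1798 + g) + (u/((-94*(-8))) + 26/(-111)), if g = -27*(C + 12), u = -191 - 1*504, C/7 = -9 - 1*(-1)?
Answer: 249150695/83472 ≈ 2984.8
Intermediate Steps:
C = -56 (C = 7*(-9 - 1*(-1)) = 7*(-9 + 1) = 7*(-8) = -56)
u = -695 (u = -191 - 504 = -695)
g = 1188 (g = -27*(-56 + 12) = -27*(-44) = 1188)
(1798 + g) + (u/((-94*(-8))) + 26/(-111)) = (1798 + 1188) + (-695/((-94*(-8))) + 26/(-111)) = 2986 + (-695/752 + 26*(-1/111)) = 2986 + (-695*1/752 - 26/111) = 2986 + (-695/752 - 26/111) = 2986 - 96697/83472 = 249150695/83472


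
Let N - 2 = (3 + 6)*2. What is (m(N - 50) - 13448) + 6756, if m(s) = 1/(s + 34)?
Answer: -26767/4 ≈ -6691.8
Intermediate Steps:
N = 20 (N = 2 + (3 + 6)*2 = 2 + 9*2 = 2 + 18 = 20)
m(s) = 1/(34 + s)
(m(N - 50) - 13448) + 6756 = (1/(34 + (20 - 50)) - 13448) + 6756 = (1/(34 - 30) - 13448) + 6756 = (1/4 - 13448) + 6756 = -53791/4 + 6756 = -26767/4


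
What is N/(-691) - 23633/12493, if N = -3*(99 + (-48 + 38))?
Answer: -12994772/8632663 ≈ -1.5053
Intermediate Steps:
N = -267 (N = -3*(99 - 10) = -3*89 = -267)
N/(-691) - 23633/12493 = -267/(-691) - 23633/12493 = -267*(-1/691) - 23633*1/12493 = 267/691 - 23633/12493 = -12994772/8632663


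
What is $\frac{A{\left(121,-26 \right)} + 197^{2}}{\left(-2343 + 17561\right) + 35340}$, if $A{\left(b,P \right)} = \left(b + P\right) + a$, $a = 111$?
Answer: $\frac{2295}{2974} \approx 0.77169$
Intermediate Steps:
$A{\left(b,P \right)} = 111 + P + b$ ($A{\left(b,P \right)} = \left(b + P\right) + 111 = \left(P + b\right) + 111 = 111 + P + b$)
$\frac{A{\left(121,-26 \right)} + 197^{2}}{\left(-2343 + 17561\right) + 35340} = \frac{\left(111 - 26 + 121\right) + 197^{2}}{\left(-2343 + 17561\right) + 35340} = \frac{206 + 38809}{15218 + 35340} = \frac{39015}{50558} = 39015 \cdot \frac{1}{50558} = \frac{2295}{2974}$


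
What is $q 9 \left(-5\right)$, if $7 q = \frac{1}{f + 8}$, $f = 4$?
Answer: $- \frac{15}{28} \approx -0.53571$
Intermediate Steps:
$q = \frac{1}{84}$ ($q = \frac{1}{7 \left(4 + 8\right)} = \frac{1}{7 \cdot 12} = \frac{1}{7} \cdot \frac{1}{12} = \frac{1}{84} \approx 0.011905$)
$q 9 \left(-5\right) = \frac{1}{84} \cdot 9 \left(-5\right) = \frac{3}{28} \left(-5\right) = - \frac{15}{28}$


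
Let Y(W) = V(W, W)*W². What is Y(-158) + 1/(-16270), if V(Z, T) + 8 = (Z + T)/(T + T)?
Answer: -2843149961/16270 ≈ -1.7475e+5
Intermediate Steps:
V(Z, T) = -8 + (T + Z)/(2*T) (V(Z, T) = -8 + (Z + T)/(T + T) = -8 + (T + Z)/((2*T)) = -8 + (T + Z)*(1/(2*T)) = -8 + (T + Z)/(2*T))
Y(W) = -7*W² (Y(W) = ((W - 15*W)/(2*W))*W² = ((-14*W)/(2*W))*W² = -7*W²)
Y(-158) + 1/(-16270) = -7*(-158)² + 1/(-16270) = -7*24964 - 1/16270 = -174748 - 1/16270 = -2843149961/16270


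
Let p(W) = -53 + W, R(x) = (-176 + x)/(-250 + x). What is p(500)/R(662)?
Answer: 30694/81 ≈ 378.94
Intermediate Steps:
R(x) = (-176 + x)/(-250 + x)
p(500)/R(662) = (-53 + 500)/(((-176 + 662)/(-250 + 662))) = 447/((486/412)) = 447/(((1/412)*486)) = 447/(243/206) = 447*(206/243) = 30694/81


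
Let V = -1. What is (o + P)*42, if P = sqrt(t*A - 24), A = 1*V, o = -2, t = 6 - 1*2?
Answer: -84 + 84*I*sqrt(7) ≈ -84.0 + 222.24*I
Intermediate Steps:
t = 4 (t = 6 - 2 = 4)
A = -1 (A = 1*(-1) = -1)
P = 2*I*sqrt(7) (P = sqrt(4*(-1) - 24) = sqrt(-4 - 24) = sqrt(-28) = 2*I*sqrt(7) ≈ 5.2915*I)
(o + P)*42 = (-2 + 2*I*sqrt(7))*42 = -84 + 84*I*sqrt(7)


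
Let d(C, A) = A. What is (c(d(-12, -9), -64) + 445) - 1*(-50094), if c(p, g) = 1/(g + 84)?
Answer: 1010781/20 ≈ 50539.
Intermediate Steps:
c(p, g) = 1/(84 + g)
(c(d(-12, -9), -64) + 445) - 1*(-50094) = (1/(84 - 64) + 445) - 1*(-50094) = (1/20 + 445) + 50094 = 8901/20 + 50094 = 1010781/20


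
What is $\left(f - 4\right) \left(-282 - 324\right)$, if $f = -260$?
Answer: $159984$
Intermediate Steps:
$\left(f - 4\right) \left(-282 - 324\right) = \left(-260 - 4\right) \left(-282 - 324\right) = \left(-264\right) \left(-606\right) = 159984$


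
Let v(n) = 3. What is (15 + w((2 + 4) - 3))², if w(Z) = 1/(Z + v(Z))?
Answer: 8281/36 ≈ 230.03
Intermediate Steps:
w(Z) = 1/(3 + Z) (w(Z) = 1/(Z + 3) = 1/(3 + Z))
(15 + w((2 + 4) - 3))² = (15 + 1/(3 + ((2 + 4) - 3)))² = (15 + 1/(3 + (6 - 3)))² = (15 + 1/(3 + 3))² = (15 + 1/6)² = (15 + ⅙)² = (91/6)² = 8281/36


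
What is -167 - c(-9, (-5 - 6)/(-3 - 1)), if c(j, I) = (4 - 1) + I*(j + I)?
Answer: -2445/16 ≈ -152.81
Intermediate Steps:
c(j, I) = 3 + I*(I + j)
-167 - c(-9, (-5 - 6)/(-3 - 1)) = -167 - (3 + ((-5 - 6)/(-3 - 1))² + ((-5 - 6)/(-3 - 1))*(-9)) = -167 - (3 + (-11/(-4))² - 11/(-4)*(-9)) = -167 - (3 + (-11*(-¼))² - 11*(-¼)*(-9)) = -167 - (3 + (11/4)² + (11/4)*(-9)) = -167 - (3 + 121/16 - 99/4) = -167 - 1*(-227/16) = -167 + 227/16 = -2445/16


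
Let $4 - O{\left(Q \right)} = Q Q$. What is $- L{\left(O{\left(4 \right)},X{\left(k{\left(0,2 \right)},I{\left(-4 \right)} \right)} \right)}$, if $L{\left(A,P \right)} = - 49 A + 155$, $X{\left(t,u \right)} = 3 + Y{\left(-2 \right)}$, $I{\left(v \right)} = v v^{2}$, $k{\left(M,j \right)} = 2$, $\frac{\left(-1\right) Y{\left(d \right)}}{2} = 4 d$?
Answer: $-743$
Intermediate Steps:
$Y{\left(d \right)} = - 8 d$ ($Y{\left(d \right)} = - 2 \cdot 4 d = - 8 d$)
$O{\left(Q \right)} = 4 - Q^{2}$ ($O{\left(Q \right)} = 4 - Q Q = 4 - Q^{2}$)
$I{\left(v \right)} = v^{3}$
$X{\left(t,u \right)} = 19$ ($X{\left(t,u \right)} = 3 - -16 = 3 + 16 = 19$)
$L{\left(A,P \right)} = 155 - 49 A$
$- L{\left(O{\left(4 \right)},X{\left(k{\left(0,2 \right)},I{\left(-4 \right)} \right)} \right)} = - (155 - 49 \left(4 - 4^{2}\right)) = - (155 - 49 \left(4 - 16\right)) = - (155 - -588) = - (155 + 588) = \left(-1\right) 743 = -743$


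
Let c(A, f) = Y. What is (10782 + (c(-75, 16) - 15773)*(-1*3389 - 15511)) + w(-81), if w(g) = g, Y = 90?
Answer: 296419401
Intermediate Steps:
c(A, f) = 90
(10782 + (c(-75, 16) - 15773)*(-1*3389 - 15511)) + w(-81) = (10782 + (90 - 15773)*(-1*3389 - 15511)) - 81 = (10782 - 15683*(-3389 - 15511)) - 81 = (10782 - 15683*(-18900)) - 81 = (10782 + 296408700) - 81 = 296419482 - 81 = 296419401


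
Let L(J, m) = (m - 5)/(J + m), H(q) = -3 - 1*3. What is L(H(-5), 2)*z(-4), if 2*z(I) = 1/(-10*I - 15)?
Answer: 3/200 ≈ 0.015000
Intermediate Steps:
H(q) = -6 (H(q) = -3 - 3 = -6)
L(J, m) = (-5 + m)/(J + m)
z(I) = 1/(2*(-15 - 10*I)) (z(I) = 1/(2*(-10*I - 15)) = 1/(2*(-15 - 10*I)))
L(H(-5), 2)*z(-4) = ((-5 + 2)/(-6 + 2))*(-1/(30 + 20*(-4))) = (-3/(-4))*(-1/(30 - 80)) = (-¼*(-3))*(-1/(-50)) = 3*(-1*(-1/50))/4 = (¾)*(1/50) = 3/200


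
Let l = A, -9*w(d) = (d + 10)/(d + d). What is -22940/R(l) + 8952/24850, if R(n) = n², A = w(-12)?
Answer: -3324584083524/12425 ≈ -2.6757e+8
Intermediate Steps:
w(d) = -(10 + d)/(18*d) (w(d) = -(d + 10)/(9*(d + d)) = -(10 + d)/(9*(2*d)) = -(10 + d)*1/(2*d)/9 = -(10 + d)/(18*d))
A = -1/108 (A = (1/18)*(-10 - 1*(-12))/(-12) = (1/18)*(-1/12)*(-10 + 12) = (1/18)*(-1/12)*2 = -1/108 ≈ -0.0092593)
l = -1/108 ≈ -0.0092593
-22940/R(l) + 8952/24850 = -22940/((-1/108)²) + 8952/24850 = -22940/1/11664 + 8952*(1/24850) = -22940*11664 + 4476/12425 = -267572160 + 4476/12425 = -3324584083524/12425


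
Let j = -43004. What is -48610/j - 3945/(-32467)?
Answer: 873935825/698105434 ≈ 1.2519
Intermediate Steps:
-48610/j - 3945/(-32467) = -48610/(-43004) - 3945/(-32467) = -48610*(-1/43004) - 3945*(-1/32467) = 24305/21502 + 3945/32467 = 873935825/698105434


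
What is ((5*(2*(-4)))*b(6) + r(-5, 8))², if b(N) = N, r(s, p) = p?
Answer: 53824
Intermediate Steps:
((5*(2*(-4)))*b(6) + r(-5, 8))² = ((5*(2*(-4)))*6 + 8)² = ((5*(-8))*6 + 8)² = (-40*6 + 8)² = (-240 + 8)² = (-232)² = 53824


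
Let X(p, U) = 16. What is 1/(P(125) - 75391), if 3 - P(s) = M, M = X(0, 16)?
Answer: -1/75404 ≈ -1.3262e-5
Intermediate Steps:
M = 16
P(s) = -13 (P(s) = 3 - 1*16 = 3 - 16 = -13)
1/(P(125) - 75391) = 1/(-13 - 75391) = 1/(-75404) = -1/75404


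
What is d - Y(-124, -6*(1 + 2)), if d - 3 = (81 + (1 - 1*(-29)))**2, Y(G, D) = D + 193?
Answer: 12149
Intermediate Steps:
Y(G, D) = 193 + D
d = 12324 (d = 3 + (81 + (1 - 1*(-29)))**2 = 3 + (81 + (1 + 29))**2 = 3 + (81 + 30)**2 = 3 + 111**2 = 3 + 12321 = 12324)
d - Y(-124, -6*(1 + 2)) = 12324 - (193 - 6*(1 + 2)) = 12324 - (193 - 6*3) = 12324 - (193 - 18) = 12324 - 1*175 = 12324 - 175 = 12149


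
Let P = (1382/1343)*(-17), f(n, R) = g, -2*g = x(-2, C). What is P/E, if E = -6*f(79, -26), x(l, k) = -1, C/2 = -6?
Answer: 1382/237 ≈ 5.8312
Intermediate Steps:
C = -12 (C = 2*(-6) = -12)
g = 1/2 (g = -1/2*(-1) = 1/2 ≈ 0.50000)
f(n, R) = 1/2
E = -3 (E = -6*1/2 = -3)
P = -1382/79 (P = (1382*(1/1343))*(-17) = (1382/1343)*(-17) = -1382/79 ≈ -17.494)
P/E = -1382/79/(-3) = -1382/79*(-1/3) = 1382/237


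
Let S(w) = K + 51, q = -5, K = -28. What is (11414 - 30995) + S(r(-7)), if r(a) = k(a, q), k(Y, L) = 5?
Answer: -19558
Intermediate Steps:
r(a) = 5
S(w) = 23 (S(w) = -28 + 51 = 23)
(11414 - 30995) + S(r(-7)) = (11414 - 30995) + 23 = -19581 + 23 = -19558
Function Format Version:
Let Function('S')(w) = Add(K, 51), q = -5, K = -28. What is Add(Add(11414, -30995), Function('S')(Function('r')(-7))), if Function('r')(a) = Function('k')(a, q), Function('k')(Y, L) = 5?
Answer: -19558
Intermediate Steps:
Function('r')(a) = 5
Function('S')(w) = 23 (Function('S')(w) = Add(-28, 51) = 23)
Add(Add(11414, -30995), Function('S')(Function('r')(-7))) = Add(Add(11414, -30995), 23) = Add(-19581, 23) = -19558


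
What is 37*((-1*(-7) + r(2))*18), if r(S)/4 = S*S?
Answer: 15318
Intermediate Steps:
r(S) = 4*S² (r(S) = 4*(S*S) = 4*S²)
37*((-1*(-7) + r(2))*18) = 37*((-1*(-7) + 4*2²)*18) = 37*((7 + 4*4)*18) = 37*((7 + 16)*18) = 37*(23*18) = 37*414 = 15318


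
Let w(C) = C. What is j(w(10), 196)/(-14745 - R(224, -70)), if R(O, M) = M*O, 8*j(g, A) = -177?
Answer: -177/7480 ≈ -0.023663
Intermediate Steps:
j(g, A) = -177/8 (j(g, A) = (1/8)*(-177) = -177/8)
j(w(10), 196)/(-14745 - R(224, -70)) = -177/(8*(-14745 - (-70)*224)) = -177/(8*(-14745 - 1*(-15680))) = -177/(8*(-14745 + 15680)) = -177/8/935 = -177/8*1/935 = -177/7480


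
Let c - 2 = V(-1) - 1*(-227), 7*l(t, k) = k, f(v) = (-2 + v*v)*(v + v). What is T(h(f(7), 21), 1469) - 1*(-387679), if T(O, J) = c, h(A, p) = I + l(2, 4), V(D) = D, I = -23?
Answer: 387907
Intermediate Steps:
f(v) = 2*v*(-2 + v²) (f(v) = (-2 + v²)*(2*v) = 2*v*(-2 + v²))
l(t, k) = k/7
c = 228 (c = 2 + (-1 - 1*(-227)) = 2 + (-1 + 227) = 2 + 226 = 228)
h(A, p) = -157/7 (h(A, p) = -23 + (⅐)*4 = -23 + 4/7 = -157/7)
T(O, J) = 228
T(h(f(7), 21), 1469) - 1*(-387679) = 228 - 1*(-387679) = 228 + 387679 = 387907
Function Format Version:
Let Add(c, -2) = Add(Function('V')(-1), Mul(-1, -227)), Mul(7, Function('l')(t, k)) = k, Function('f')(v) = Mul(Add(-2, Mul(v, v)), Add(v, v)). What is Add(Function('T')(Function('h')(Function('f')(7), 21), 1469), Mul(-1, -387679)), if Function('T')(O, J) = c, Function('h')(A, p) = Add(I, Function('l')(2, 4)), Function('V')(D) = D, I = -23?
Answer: 387907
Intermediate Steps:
Function('f')(v) = Mul(2, v, Add(-2, Pow(v, 2))) (Function('f')(v) = Mul(Add(-2, Pow(v, 2)), Mul(2, v)) = Mul(2, v, Add(-2, Pow(v, 2))))
Function('l')(t, k) = Mul(Rational(1, 7), k)
c = 228 (c = Add(2, Add(-1, Mul(-1, -227))) = Add(2, Add(-1, 227)) = Add(2, 226) = 228)
Function('h')(A, p) = Rational(-157, 7) (Function('h')(A, p) = Add(-23, Mul(Rational(1, 7), 4)) = Add(-23, Rational(4, 7)) = Rational(-157, 7))
Function('T')(O, J) = 228
Add(Function('T')(Function('h')(Function('f')(7), 21), 1469), Mul(-1, -387679)) = Add(228, Mul(-1, -387679)) = Add(228, 387679) = 387907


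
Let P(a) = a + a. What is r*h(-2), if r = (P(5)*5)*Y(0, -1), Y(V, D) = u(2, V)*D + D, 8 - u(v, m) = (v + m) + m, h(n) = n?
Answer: 700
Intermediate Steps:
P(a) = 2*a
u(v, m) = 8 - v - 2*m (u(v, m) = 8 - ((v + m) + m) = 8 - ((m + v) + m) = 8 - (v + 2*m) = 8 + (-v - 2*m) = 8 - v - 2*m)
Y(V, D) = D + D*(6 - 2*V) (Y(V, D) = (8 - 1*2 - 2*V)*D + D = (8 - 2 - 2*V)*D + D = (6 - 2*V)*D + D = D*(6 - 2*V) + D = D + D*(6 - 2*V))
r = -350 (r = ((2*5)*5)*(-(7 - 2*0)) = (10*5)*(-(7 + 0)) = 50*(-1*7) = 50*(-7) = -350)
r*h(-2) = -350*(-2) = 700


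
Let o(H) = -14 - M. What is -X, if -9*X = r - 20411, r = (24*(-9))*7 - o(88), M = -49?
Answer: -21958/9 ≈ -2439.8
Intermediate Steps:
o(H) = 35 (o(H) = -14 - 1*(-49) = -14 + 49 = 35)
r = -1547 (r = (24*(-9))*7 - 1*35 = -216*7 - 35 = -1512 - 35 = -1547)
X = 21958/9 (X = -(-1547 - 20411)/9 = -⅑*(-21958) = 21958/9 ≈ 2439.8)
-X = -1*21958/9 = -21958/9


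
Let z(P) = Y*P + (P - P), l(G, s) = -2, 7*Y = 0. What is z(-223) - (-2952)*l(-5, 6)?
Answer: -5904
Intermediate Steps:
Y = 0 (Y = (⅐)*0 = 0)
z(P) = 0 (z(P) = 0*P + (P - P) = 0 + 0 = 0)
z(-223) - (-2952)*l(-5, 6) = 0 - (-2952)*(-2) = 0 - 1*5904 = 0 - 5904 = -5904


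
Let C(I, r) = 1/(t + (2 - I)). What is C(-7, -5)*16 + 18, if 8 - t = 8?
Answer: 178/9 ≈ 19.778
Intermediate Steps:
t = 0 (t = 8 - 1*8 = 8 - 8 = 0)
C(I, r) = 1/(2 - I) (C(I, r) = 1/(0 + (2 - I)) = 1/(2 - I))
C(-7, -5)*16 + 18 = 16/(2 - 1*(-7)) + 18 = 16/(2 + 7) + 18 = 16/9 + 18 = 178/9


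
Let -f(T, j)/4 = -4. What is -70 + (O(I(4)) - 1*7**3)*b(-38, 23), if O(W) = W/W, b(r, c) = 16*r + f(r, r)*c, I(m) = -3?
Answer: 82010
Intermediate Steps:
f(T, j) = 16 (f(T, j) = -4*(-4) = 16)
b(r, c) = 16*c + 16*r (b(r, c) = 16*r + 16*c = 16*c + 16*r)
O(W) = 1
-70 + (O(I(4)) - 1*7**3)*b(-38, 23) = -70 + (1 - 1*7**3)*(16*23 + 16*(-38)) = -70 + (1 - 1*343)*(368 - 608) = -70 + (1 - 343)*(-240) = -70 - 342*(-240) = -70 + 82080 = 82010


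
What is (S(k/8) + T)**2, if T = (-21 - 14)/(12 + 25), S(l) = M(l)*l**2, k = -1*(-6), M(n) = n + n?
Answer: 14641/1401856 ≈ 0.010444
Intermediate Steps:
M(n) = 2*n
k = 6
S(l) = 2*l**3 (S(l) = (2*l)*l**2 = 2*l**3)
T = -35/37 ≈ -0.94595
(S(k/8) + T)**2 = (2*(6/8)**3 - 35/37)**2 = (2*(6*(1/8))**3 - 35/37)**2 = (2*(3/4)**3 - 35/37)**2 = (2*(27/64) - 35/37)**2 = (27/32 - 35/37)**2 = (-121/1184)**2 = 14641/1401856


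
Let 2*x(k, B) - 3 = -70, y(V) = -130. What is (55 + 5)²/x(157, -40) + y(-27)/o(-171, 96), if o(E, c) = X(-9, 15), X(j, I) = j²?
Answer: -591910/5427 ≈ -109.07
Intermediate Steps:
x(k, B) = -67/2 (x(k, B) = 3/2 + (½)*(-70) = 3/2 - 35 = -67/2)
o(E, c) = 81 (o(E, c) = (-9)² = 81)
(55 + 5)²/x(157, -40) + y(-27)/o(-171, 96) = (55 + 5)²/(-67/2) - 130/81 = 60²*(-2/67) - 130*1/81 = 3600*(-2/67) - 130/81 = -7200/67 - 130/81 = -591910/5427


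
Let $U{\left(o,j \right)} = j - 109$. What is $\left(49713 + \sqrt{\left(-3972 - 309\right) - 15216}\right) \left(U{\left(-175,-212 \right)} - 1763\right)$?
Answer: $-103601892 - 2084 i \sqrt{19497} \approx -1.036 \cdot 10^{8} - 2.9099 \cdot 10^{5} i$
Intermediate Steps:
$U{\left(o,j \right)} = -109 + j$
$\left(49713 + \sqrt{\left(-3972 - 309\right) - 15216}\right) \left(U{\left(-175,-212 \right)} - 1763\right) = \left(49713 + \sqrt{\left(-3972 - 309\right) - 15216}\right) \left(\left(-109 - 212\right) - 1763\right) = \left(49713 + \sqrt{\left(-3972 - 309\right) - 15216}\right) \left(-321 - 1763\right) = \left(49713 + \sqrt{-4281 - 15216}\right) \left(-2084\right) = \left(49713 + \sqrt{-19497}\right) \left(-2084\right) = \left(49713 + i \sqrt{19497}\right) \left(-2084\right) = -103601892 - 2084 i \sqrt{19497}$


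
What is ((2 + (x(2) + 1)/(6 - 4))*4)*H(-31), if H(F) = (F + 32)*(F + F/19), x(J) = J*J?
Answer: -11160/19 ≈ -587.37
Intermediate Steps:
x(J) = J**2
H(F) = 20*F*(32 + F)/19 (H(F) = (32 + F)*(F + F*(1/19)) = (32 + F)*(F + F/19) = (32 + F)*(20*F/19) = 20*F*(32 + F)/19)
((2 + (x(2) + 1)/(6 - 4))*4)*H(-31) = ((2 + (2**2 + 1)/(6 - 4))*4)*((20/19)*(-31)*(32 - 31)) = ((2 + (4 + 1)/2)*4)*((20/19)*(-31)*1) = ((2 + 5*(1/2))*4)*(-620/19) = ((2 + 5/2)*4)*(-620/19) = ((9/2)*4)*(-620/19) = 18*(-620/19) = -11160/19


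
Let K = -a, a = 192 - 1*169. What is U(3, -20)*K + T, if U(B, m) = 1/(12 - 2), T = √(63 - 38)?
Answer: 27/10 ≈ 2.7000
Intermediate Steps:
a = 23 (a = 192 - 169 = 23)
T = 5 (T = √25 = 5)
U(B, m) = ⅒ (U(B, m) = 1/10 = ⅒)
K = -23 (K = -1*23 = -23)
U(3, -20)*K + T = (⅒)*(-23) + 5 = -23/10 + 5 = 27/10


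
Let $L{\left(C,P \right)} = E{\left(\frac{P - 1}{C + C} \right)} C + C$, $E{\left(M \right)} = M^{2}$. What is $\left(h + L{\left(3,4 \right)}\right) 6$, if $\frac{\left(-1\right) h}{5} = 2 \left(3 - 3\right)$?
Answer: $\frac{45}{2} \approx 22.5$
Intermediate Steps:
$L{\left(C,P \right)} = C + \frac{\left(-1 + P\right)^{2}}{4 C}$ ($L{\left(C,P \right)} = \left(\frac{P - 1}{C + C}\right)^{2} C + C = \left(\frac{-1 + P}{2 C}\right)^{2} C + C = \frac{\left(-1 + P\right)^{2}}{4 C^{2}} C + C = \frac{\left(-1 + P\right)^{2}}{4 C} + C = C + \frac{\left(-1 + P\right)^{2}}{4 C}$)
$h = 0$ ($h = - 5 \cdot 2 \left(3 - 3\right) = - 5 \cdot 2 \cdot 0 = \left(-5\right) 0 = 0$)
$\left(h + L{\left(3,4 \right)}\right) 6 = \left(0 + \left(3 + \frac{\left(-1 + 4\right)^{2}}{4 \cdot 3}\right)\right) 6 = \left(0 + \left(3 + \frac{1}{4} \cdot \frac{1}{3} \cdot 3^{2}\right)\right) 6 = \left(0 + \left(3 + \frac{1}{4} \cdot \frac{1}{3} \cdot 9\right)\right) 6 = \left(0 + \left(3 + \frac{3}{4}\right)\right) 6 = \left(0 + \frac{15}{4}\right) 6 = \frac{15}{4} \cdot 6 = \frac{45}{2}$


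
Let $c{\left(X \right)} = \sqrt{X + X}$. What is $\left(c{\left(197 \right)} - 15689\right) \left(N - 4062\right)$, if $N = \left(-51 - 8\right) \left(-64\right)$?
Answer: $4487054 - 286 \sqrt{394} \approx 4.4814 \cdot 10^{6}$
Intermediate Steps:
$c{\left(X \right)} = \sqrt{2} \sqrt{X}$ ($c{\left(X \right)} = \sqrt{2 X} = \sqrt{2} \sqrt{X}$)
$N = 3776$ ($N = \left(-59\right) \left(-64\right) = 3776$)
$\left(c{\left(197 \right)} - 15689\right) \left(N - 4062\right) = \left(\sqrt{2} \sqrt{197} - 15689\right) \left(3776 - 4062\right) = \left(\sqrt{394} - 15689\right) \left(-286\right) = \left(-15689 + \sqrt{394}\right) \left(-286\right) = 4487054 - 286 \sqrt{394}$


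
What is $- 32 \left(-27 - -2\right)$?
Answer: $800$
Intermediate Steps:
$- 32 \left(-27 - -2\right) = - 32 \left(-27 + \left(-14 + 16\right)\right) = - 32 \left(-27 + 2\right) = \left(-32\right) \left(-25\right) = 800$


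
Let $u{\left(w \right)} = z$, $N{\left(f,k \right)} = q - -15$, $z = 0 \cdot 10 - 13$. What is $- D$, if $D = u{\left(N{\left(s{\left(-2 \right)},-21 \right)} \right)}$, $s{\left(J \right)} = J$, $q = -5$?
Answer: $13$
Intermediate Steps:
$z = -13$ ($z = 0 - 13 = -13$)
$N{\left(f,k \right)} = 10$ ($N{\left(f,k \right)} = -5 - -15 = -5 + 15 = 10$)
$u{\left(w \right)} = -13$
$D = -13$
$- D = \left(-1\right) \left(-13\right) = 13$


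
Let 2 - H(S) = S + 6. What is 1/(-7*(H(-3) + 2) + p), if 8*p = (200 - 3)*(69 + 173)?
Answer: 4/23809 ≈ 0.00016800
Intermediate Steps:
H(S) = -4 - S (H(S) = 2 - (S + 6) = 2 - (6 + S) = 2 + (-6 - S) = -4 - S)
p = 23837/4 (p = ((200 - 3)*(69 + 173))/8 = (197*242)/8 = (1/8)*47674 = 23837/4 ≈ 5959.3)
1/(-7*(H(-3) + 2) + p) = 1/(-7*((-4 - 1*(-3)) + 2) + 23837/4) = 1/(-7*((-4 + 3) + 2) + 23837/4) = 1/(-7*(-1 + 2) + 23837/4) = 1/(-7*1 + 23837/4) = 1/(-7 + 23837/4) = 1/(23809/4) = 4/23809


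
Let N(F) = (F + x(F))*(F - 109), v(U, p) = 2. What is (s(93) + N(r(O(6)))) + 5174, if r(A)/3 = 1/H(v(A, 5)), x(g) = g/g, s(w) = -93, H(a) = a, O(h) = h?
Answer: 19249/4 ≈ 4812.3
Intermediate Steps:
x(g) = 1
r(A) = 3/2
N(F) = (1 + F)*(-109 + F) (N(F) = (F + 1)*(F - 109) = (1 + F)*(-109 + F))
(s(93) + N(r(O(6)))) + 5174 = (-93 + (-109 + (3/2)² - 108*3/2)) + 5174 = (-93 + (-109 + 9/4 - 162)) + 5174 = (-93 - 1075/4) + 5174 = -1447/4 + 5174 = 19249/4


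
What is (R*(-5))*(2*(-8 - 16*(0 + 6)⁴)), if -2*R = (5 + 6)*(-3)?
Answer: 3422760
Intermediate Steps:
R = 33/2 (R = -(5 + 6)*(-3)/2 = -11*(-3)/2 = -½*(-33) = 33/2 ≈ 16.500)
(R*(-5))*(2*(-8 - 16*(0 + 6)⁴)) = ((33/2)*(-5))*(2*(-8 - 16*(0 + 6)⁴)) = -165*(-8 - 16*(6²)²) = -165*(-8 - 16*36²) = -165*(-8 - 16*1296) = -165*(-8 - 20736) = -165*(-20744) = -165/2*(-41488) = 3422760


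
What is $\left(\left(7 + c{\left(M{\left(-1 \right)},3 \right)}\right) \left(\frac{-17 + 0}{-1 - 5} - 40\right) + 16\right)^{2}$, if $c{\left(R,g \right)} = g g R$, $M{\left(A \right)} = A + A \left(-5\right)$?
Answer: $\frac{90117049}{36} \approx 2.5033 \cdot 10^{6}$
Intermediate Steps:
$M{\left(A \right)} = - 4 A$ ($M{\left(A \right)} = A - 5 A = - 4 A$)
$c{\left(R,g \right)} = R g^{2}$ ($c{\left(R,g \right)} = g^{2} R = R g^{2}$)
$\left(\left(7 + c{\left(M{\left(-1 \right)},3 \right)}\right) \left(\frac{-17 + 0}{-1 - 5} - 40\right) + 16\right)^{2} = \left(\left(7 + \left(-4\right) \left(-1\right) 3^{2}\right) \left(\frac{-17 + 0}{-1 - 5} - 40\right) + 16\right)^{2} = \left(\left(7 + 4 \cdot 9\right) \left(- \frac{17}{-6} - 40\right) + 16\right)^{2} = \left(\left(7 + 36\right) \left(\left(-17\right) \left(- \frac{1}{6}\right) - 40\right) + 16\right)^{2} = \left(43 \left(\frac{17}{6} - 40\right) + 16\right)^{2} = \left(43 \left(- \frac{223}{6}\right) + 16\right)^{2} = \left(- \frac{9589}{6} + 16\right)^{2} = \left(- \frac{9493}{6}\right)^{2} = \frac{90117049}{36}$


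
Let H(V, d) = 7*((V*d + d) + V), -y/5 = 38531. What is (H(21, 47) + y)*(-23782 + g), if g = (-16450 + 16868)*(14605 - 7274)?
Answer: -563327515520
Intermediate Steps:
y = -192655 (y = -5*38531 = -192655)
g = 3064358 (g = 418*7331 = 3064358)
H(V, d) = 7*V + 7*d + 7*V*d (H(V, d) = 7*((d + V*d) + V) = 7*(V + d + V*d) = 7*V + 7*d + 7*V*d)
(H(21, 47) + y)*(-23782 + g) = ((7*21 + 7*47 + 7*21*47) - 192655)*(-23782 + 3064358) = ((147 + 329 + 6909) - 192655)*3040576 = (7385 - 192655)*3040576 = -185270*3040576 = -563327515520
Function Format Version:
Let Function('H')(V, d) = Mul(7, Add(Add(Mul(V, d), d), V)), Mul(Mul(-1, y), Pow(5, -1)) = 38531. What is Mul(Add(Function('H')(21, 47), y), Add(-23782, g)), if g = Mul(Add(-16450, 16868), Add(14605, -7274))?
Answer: -563327515520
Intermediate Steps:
y = -192655 (y = Mul(-5, 38531) = -192655)
g = 3064358 (g = Mul(418, 7331) = 3064358)
Function('H')(V, d) = Add(Mul(7, V), Mul(7, d), Mul(7, V, d)) (Function('H')(V, d) = Mul(7, Add(Add(d, Mul(V, d)), V)) = Mul(7, Add(V, d, Mul(V, d))) = Add(Mul(7, V), Mul(7, d), Mul(7, V, d)))
Mul(Add(Function('H')(21, 47), y), Add(-23782, g)) = Mul(Add(Add(Mul(7, 21), Mul(7, 47), Mul(7, 21, 47)), -192655), Add(-23782, 3064358)) = Mul(Add(Add(147, 329, 6909), -192655), 3040576) = Mul(Add(7385, -192655), 3040576) = Mul(-185270, 3040576) = -563327515520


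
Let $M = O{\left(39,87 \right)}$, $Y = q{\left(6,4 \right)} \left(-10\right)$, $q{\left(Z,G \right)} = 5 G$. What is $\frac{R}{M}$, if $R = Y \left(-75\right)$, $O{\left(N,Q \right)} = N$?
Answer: $\frac{5000}{13} \approx 384.62$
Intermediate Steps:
$Y = -200$ ($Y = 5 \cdot 4 \left(-10\right) = 20 \left(-10\right) = -200$)
$M = 39$
$R = 15000$ ($R = \left(-200\right) \left(-75\right) = 15000$)
$\frac{R}{M} = \frac{15000}{39} = 15000 \cdot \frac{1}{39} = \frac{5000}{13}$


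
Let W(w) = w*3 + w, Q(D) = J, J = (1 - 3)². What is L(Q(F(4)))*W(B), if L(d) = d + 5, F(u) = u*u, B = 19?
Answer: 684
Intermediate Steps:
J = 4 (J = (-2)² = 4)
F(u) = u²
Q(D) = 4
L(d) = 5 + d
W(w) = 4*w (W(w) = 3*w + w = 4*w)
L(Q(F(4)))*W(B) = (5 + 4)*(4*19) = 9*76 = 684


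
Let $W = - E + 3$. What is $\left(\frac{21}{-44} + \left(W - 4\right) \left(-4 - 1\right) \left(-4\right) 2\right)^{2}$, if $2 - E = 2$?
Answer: $\frac{3171961}{1936} \approx 1638.4$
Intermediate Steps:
$E = 0$ ($E = 2 - 2 = 0$)
$W = 3$ ($W = \left(-1\right) 0 + 3 = 0 + 3 = 3$)
$\left(\frac{21}{-44} + \left(W - 4\right) \left(-4 - 1\right) \left(-4\right) 2\right)^{2} = \left(\frac{21}{-44} + \left(3 - 4\right) \left(-4 - 1\right) \left(-4\right) 2\right)^{2} = \left(21 \left(- \frac{1}{44}\right) + \left(-1\right) \left(-5\right) \left(-4\right) 2\right)^{2} = \left(- \frac{21}{44} + 5 \left(-4\right) 2\right)^{2} = \left(- \frac{21}{44} - 40\right)^{2} = \left(- \frac{1781}{44}\right)^{2} = \frac{3171961}{1936}$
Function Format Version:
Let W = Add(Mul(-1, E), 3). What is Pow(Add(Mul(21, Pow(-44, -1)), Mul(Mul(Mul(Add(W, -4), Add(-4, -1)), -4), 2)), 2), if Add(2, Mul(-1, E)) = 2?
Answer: Rational(3171961, 1936) ≈ 1638.4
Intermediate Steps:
E = 0 (E = Add(2, Mul(-1, 2)) = Add(2, -2) = 0)
W = 3 (W = Add(Mul(-1, 0), 3) = Add(0, 3) = 3)
Pow(Add(Mul(21, Pow(-44, -1)), Mul(Mul(Mul(Add(W, -4), Add(-4, -1)), -4), 2)), 2) = Pow(Add(Mul(21, Pow(-44, -1)), Mul(Mul(Mul(Add(3, -4), Add(-4, -1)), -4), 2)), 2) = Pow(Add(Mul(21, Rational(-1, 44)), Mul(Mul(Mul(-1, -5), -4), 2)), 2) = Pow(Add(Rational(-21, 44), Mul(Mul(5, -4), 2)), 2) = Pow(Add(Rational(-21, 44), Mul(-20, 2)), 2) = Pow(Add(Rational(-21, 44), -40), 2) = Pow(Rational(-1781, 44), 2) = Rational(3171961, 1936)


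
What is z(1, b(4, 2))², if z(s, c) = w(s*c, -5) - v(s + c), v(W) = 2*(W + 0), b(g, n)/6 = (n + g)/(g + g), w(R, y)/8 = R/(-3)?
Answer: 529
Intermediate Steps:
w(R, y) = -8*R/3 (w(R, y) = 8*(R/(-3)) = 8*(R*(-⅓)) = 8*(-R/3) = -8*R/3)
b(g, n) = 3*(g + n)/g (b(g, n) = 6*((n + g)/(g + g)) = 6*((g + n)/((2*g))) = 6*((g + n)*(1/(2*g))) = 6*((g + n)/(2*g)) = 3*(g + n)/g)
v(W) = 2*W
z(s, c) = -2*c - 2*s - 8*c*s/3 (z(s, c) = -8*s*c/3 - 2*(s + c) = -8*c*s/3 - 2*(c + s) = -8*c*s/3 - (2*c + 2*s) = -8*c*s/3 + (-2*c - 2*s) = -2*c - 2*s - 8*c*s/3)
z(1, b(4, 2))² = (-2*(3 + 3*2/4) - 2*1 - 8/3*(3 + 3*2/4)*1)² = (-2*(3 + 3*2*(¼)) - 2 - 8/3*(3 + 3*2*(¼))*1)² = (-2*(3 + 3/2) - 2 - 8/3*(3 + 3/2)*1)² = (-2*9/2 - 2 - 8/3*9/2*1)² = (-9 - 2 - 12)² = (-23)² = 529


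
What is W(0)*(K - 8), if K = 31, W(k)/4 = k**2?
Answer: 0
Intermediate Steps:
W(k) = 4*k**2
W(0)*(K - 8) = (4*0**2)*(31 - 8) = (4*0)*23 = 0*23 = 0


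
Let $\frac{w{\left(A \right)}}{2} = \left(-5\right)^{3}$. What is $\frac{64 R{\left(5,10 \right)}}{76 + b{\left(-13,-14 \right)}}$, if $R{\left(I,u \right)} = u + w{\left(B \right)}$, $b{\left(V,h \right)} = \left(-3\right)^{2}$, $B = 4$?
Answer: $- \frac{3072}{17} \approx -180.71$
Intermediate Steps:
$w{\left(A \right)} = -250$ ($w{\left(A \right)} = 2 \left(-5\right)^{3} = 2 \left(-125\right) = -250$)
$b{\left(V,h \right)} = 9$
$R{\left(I,u \right)} = -250 + u$ ($R{\left(I,u \right)} = u - 250 = -250 + u$)
$\frac{64 R{\left(5,10 \right)}}{76 + b{\left(-13,-14 \right)}} = \frac{64 \left(-250 + 10\right)}{76 + 9} = \frac{64 \left(-240\right)}{85} = \left(-15360\right) \frac{1}{85} = - \frac{3072}{17}$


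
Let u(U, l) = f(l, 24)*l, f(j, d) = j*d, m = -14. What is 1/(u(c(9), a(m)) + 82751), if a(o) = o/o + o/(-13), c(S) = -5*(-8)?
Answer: 169/14002415 ≈ 1.2069e-5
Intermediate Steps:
c(S) = 40
f(j, d) = d*j
a(o) = 1 - o/13 (a(o) = 1 + o*(-1/13) = 1 - o/13)
u(U, l) = 24*l² (u(U, l) = (24*l)*l = 24*l²)
1/(u(c(9), a(m)) + 82751) = 1/(24*(1 - 1/13*(-14))² + 82751) = 1/(24*(1 + 14/13)² + 82751) = 1/(24*(27/13)² + 82751) = 1/(24*(729/169) + 82751) = 1/(17496/169 + 82751) = 1/(14002415/169) = 169/14002415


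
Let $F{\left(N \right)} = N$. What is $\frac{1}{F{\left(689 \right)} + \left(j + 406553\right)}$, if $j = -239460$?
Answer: $\frac{1}{167782} \approx 5.9601 \cdot 10^{-6}$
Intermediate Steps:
$\frac{1}{F{\left(689 \right)} + \left(j + 406553\right)} = \frac{1}{689 + \left(-239460 + 406553\right)} = \frac{1}{689 + 167093} = \frac{1}{167782}$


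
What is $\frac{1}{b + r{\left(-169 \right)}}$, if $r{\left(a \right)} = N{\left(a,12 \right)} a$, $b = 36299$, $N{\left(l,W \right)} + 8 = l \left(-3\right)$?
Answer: $- \frac{1}{48032} \approx -2.0819 \cdot 10^{-5}$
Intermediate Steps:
$N{\left(l,W \right)} = -8 - 3 l$ ($N{\left(l,W \right)} = -8 + l \left(-3\right) = -8 - 3 l$)
$r{\left(a \right)} = a \left(-8 - 3 a\right)$ ($r{\left(a \right)} = \left(-8 - 3 a\right) a = a \left(-8 - 3 a\right)$)
$\frac{1}{b + r{\left(-169 \right)}} = \frac{1}{36299 - - 169 \left(8 + 3 \left(-169\right)\right)} = \frac{1}{36299 - - 169 \left(8 - 507\right)} = \frac{1}{36299 - \left(-169\right) \left(-499\right)} = \frac{1}{36299 - 84331} = \frac{1}{-48032} = - \frac{1}{48032}$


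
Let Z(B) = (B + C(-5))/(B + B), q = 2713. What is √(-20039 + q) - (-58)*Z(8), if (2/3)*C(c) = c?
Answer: 29/16 + I*√17326 ≈ 1.8125 + 131.63*I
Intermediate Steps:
C(c) = 3*c/2
Z(B) = (-15/2 + B)/(2*B) (Z(B) = (B + (3/2)*(-5))/(B + B) = (B - 15/2)/((2*B)) = (-15/2 + B)*(1/(2*B)) = (-15/2 + B)/(2*B))
√(-20039 + q) - (-58)*Z(8) = √(-20039 + 2713) - (-58)*(¼)*(-15 + 2*8)/8 = √(-17326) - (-58)*(¼)*(⅛)*(-15 + 16) = I*√17326 - (-58)*(¼)*(⅛)*1 = I*√17326 - (-58)/32 = I*√17326 - 1*(-29/16) = I*√17326 + 29/16 = 29/16 + I*√17326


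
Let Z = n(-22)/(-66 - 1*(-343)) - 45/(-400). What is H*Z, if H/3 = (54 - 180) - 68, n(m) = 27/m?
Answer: -7665813/121880 ≈ -62.896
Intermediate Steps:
H = -582 (H = 3*((54 - 180) - 68) = 3*(-126 - 68) = 3*(-194) = -582)
Z = 26343/243760 (Z = (27/(-22))/(-66 - 1*(-343)) - 45/(-400) = (27*(-1/22))/(-66 + 343) - 45*(-1/400) = -27/22/277 + 9/80 = -27/22*1/277 + 9/80 = -27/6094 + 9/80 = 26343/243760 ≈ 0.10807)
H*Z = -582*26343/243760 = -7665813/121880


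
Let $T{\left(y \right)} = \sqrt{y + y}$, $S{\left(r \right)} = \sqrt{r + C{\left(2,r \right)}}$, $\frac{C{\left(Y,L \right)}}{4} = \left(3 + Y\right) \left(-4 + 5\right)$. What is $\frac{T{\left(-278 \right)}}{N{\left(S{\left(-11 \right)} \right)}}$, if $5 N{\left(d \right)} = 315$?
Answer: $\frac{2 i \sqrt{139}}{63} \approx 0.37428 i$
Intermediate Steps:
$C{\left(Y,L \right)} = 12 + 4 Y$ ($C{\left(Y,L \right)} = 4 \left(3 + Y\right) \left(-4 + 5\right) = 4 \left(3 + Y\right) 1 = 4 \left(3 + Y\right) = 12 + 4 Y$)
$S{\left(r \right)} = \sqrt{20 + r}$ ($S{\left(r \right)} = \sqrt{r + \left(12 + 4 \cdot 2\right)} = \sqrt{r + \left(12 + 8\right)} = \sqrt{r + 20} = \sqrt{20 + r}$)
$T{\left(y \right)} = \sqrt{2} \sqrt{y}$ ($T{\left(y \right)} = \sqrt{2 y} = \sqrt{2} \sqrt{y}$)
$N{\left(d \right)} = 63$ ($N{\left(d \right)} = \frac{1}{5} \cdot 315 = 63$)
$\frac{T{\left(-278 \right)}}{N{\left(S{\left(-11 \right)} \right)}} = \frac{\sqrt{2} \sqrt{-278}}{63} = \sqrt{2} i \sqrt{278} \cdot \frac{1}{63} = 2 i \sqrt{139} \cdot \frac{1}{63} = \frac{2 i \sqrt{139}}{63}$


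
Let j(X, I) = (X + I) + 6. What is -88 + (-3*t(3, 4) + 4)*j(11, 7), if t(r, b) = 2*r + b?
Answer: -712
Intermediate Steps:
t(r, b) = b + 2*r
j(X, I) = 6 + I + X (j(X, I) = (I + X) + 6 = 6 + I + X)
-88 + (-3*t(3, 4) + 4)*j(11, 7) = -88 + (-3*(4 + 2*3) + 4)*(6 + 7 + 11) = -88 + (-3*(4 + 6) + 4)*24 = -88 + (-3*10 + 4)*24 = -88 + (-30 + 4)*24 = -88 - 26*24 = -88 - 624 = -712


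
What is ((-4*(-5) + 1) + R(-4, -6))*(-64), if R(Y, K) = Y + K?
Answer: -704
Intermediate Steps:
R(Y, K) = K + Y
((-4*(-5) + 1) + R(-4, -6))*(-64) = ((-4*(-5) + 1) + (-6 - 4))*(-64) = ((20 + 1) - 10)*(-64) = (21 - 10)*(-64) = 11*(-64) = -704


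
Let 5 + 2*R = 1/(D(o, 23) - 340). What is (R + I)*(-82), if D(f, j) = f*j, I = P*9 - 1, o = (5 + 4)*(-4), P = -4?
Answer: 3783193/1168 ≈ 3239.0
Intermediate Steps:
o = -36 (o = 9*(-4) = -36)
I = -37 (I = -4*9 - 1 = -36 - 1 = -37)
R = -5841/2336 (R = -5/2 + 1/(2*(-36*23 - 340)) = -5/2 + 1/(2*(-828 - 340)) = -5/2 + (½)/(-1168) = -5/2 + (½)*(-1/1168) = -5/2 - 1/2336 = -5841/2336 ≈ -2.5004)
(R + I)*(-82) = (-5841/2336 - 37)*(-82) = -92273/2336*(-82) = 3783193/1168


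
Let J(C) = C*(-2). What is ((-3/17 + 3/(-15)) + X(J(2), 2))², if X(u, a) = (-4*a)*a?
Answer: 1937664/7225 ≈ 268.19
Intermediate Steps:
J(C) = -2*C
X(u, a) = -4*a²
((-3/17 + 3/(-15)) + X(J(2), 2))² = ((-3/17 + 3/(-15)) - 4*2²)² = ((-3*1/17 + 3*(-1/15)) - 4*4)² = ((-3/17 - ⅕) - 16)² = (-32/85 - 16)² = (-1392/85)² = 1937664/7225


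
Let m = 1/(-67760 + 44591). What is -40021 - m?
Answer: -927246548/23169 ≈ -40021.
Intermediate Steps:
m = -1/23169 (m = 1/(-23169) = -1/23169 ≈ -4.3161e-5)
-40021 - m = -40021 - 1*(-1/23169) = -40021 + 1/23169 = -927246548/23169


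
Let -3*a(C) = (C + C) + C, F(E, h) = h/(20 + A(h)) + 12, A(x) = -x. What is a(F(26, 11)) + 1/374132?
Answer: -44521699/3367188 ≈ -13.222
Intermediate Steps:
F(E, h) = 12 + h/(20 - h) (F(E, h) = h/(20 - h) + 12 = 12 + h/(20 - h))
a(C) = -C (a(C) = -((C + C) + C)/3 = -(2*C + C)/3 = -C)
a(F(26, 11)) + 1/374132 = -(-240 + 11*11)/(-20 + 11) + 1/374132 = -(-240 + 121)/(-9) + 1/374132 = -(-1)*(-119)/9 + 1/374132 = -1*119/9 + 1/374132 = -119/9 + 1/374132 = -44521699/3367188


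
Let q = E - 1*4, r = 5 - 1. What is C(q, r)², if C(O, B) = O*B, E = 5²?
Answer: 7056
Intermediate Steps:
E = 25
r = 4
q = 21 (q = 25 - 1*4 = 25 - 4 = 21)
C(O, B) = B*O
C(q, r)² = (4*21)² = 84² = 7056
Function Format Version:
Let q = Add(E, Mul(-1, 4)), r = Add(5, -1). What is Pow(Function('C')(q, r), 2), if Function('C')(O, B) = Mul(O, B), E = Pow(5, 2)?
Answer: 7056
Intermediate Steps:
E = 25
r = 4
q = 21 (q = Add(25, Mul(-1, 4)) = Add(25, -4) = 21)
Function('C')(O, B) = Mul(B, O)
Pow(Function('C')(q, r), 2) = Pow(Mul(4, 21), 2) = Pow(84, 2) = 7056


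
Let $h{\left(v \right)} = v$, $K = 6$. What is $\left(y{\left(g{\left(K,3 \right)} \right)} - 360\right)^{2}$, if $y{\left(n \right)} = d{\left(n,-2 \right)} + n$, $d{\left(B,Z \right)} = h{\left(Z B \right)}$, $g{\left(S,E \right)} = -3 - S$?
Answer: $123201$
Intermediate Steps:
$d{\left(B,Z \right)} = B Z$ ($d{\left(B,Z \right)} = Z B = B Z$)
$y{\left(n \right)} = - n$ ($y{\left(n \right)} = n \left(-2\right) + n = - 2 n + n = - n$)
$\left(y{\left(g{\left(K,3 \right)} \right)} - 360\right)^{2} = \left(- (-3 - 6) - 360\right)^{2} = \left(\left(-1\right) \left(-9\right) - 360\right)^{2} = \left(9 - 360\right)^{2} = \left(-351\right)^{2} = 123201$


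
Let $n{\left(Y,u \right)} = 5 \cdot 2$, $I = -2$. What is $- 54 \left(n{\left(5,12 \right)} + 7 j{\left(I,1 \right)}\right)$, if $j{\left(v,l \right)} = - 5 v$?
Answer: $-4320$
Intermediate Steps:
$n{\left(Y,u \right)} = 10$
$- 54 \left(n{\left(5,12 \right)} + 7 j{\left(I,1 \right)}\right) = - 54 \left(10 + 7 \left(\left(-5\right) \left(-2\right)\right)\right) = - 54 \left(10 + 7 \cdot 10\right) = - 54 \left(10 + 70\right) = \left(-54\right) 80 = -4320$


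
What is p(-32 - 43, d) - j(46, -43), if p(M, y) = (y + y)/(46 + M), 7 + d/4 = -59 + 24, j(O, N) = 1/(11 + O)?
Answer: 19123/1653 ≈ 11.569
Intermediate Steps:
d = -168 (d = -28 + 4*(-59 + 24) = -28 + 4*(-35) = -28 - 140 = -168)
p(M, y) = 2*y/(46 + M) (p(M, y) = (2*y)/(46 + M) = 2*y/(46 + M))
p(-32 - 43, d) - j(46, -43) = 2*(-168)/(46 + (-32 - 43)) - 1/(11 + 46) = 2*(-168)/(46 - 75) - 1/57 = 2*(-168)/(-29) - 1*1/57 = 2*(-168)*(-1/29) - 1/57 = 336/29 - 1/57 = 19123/1653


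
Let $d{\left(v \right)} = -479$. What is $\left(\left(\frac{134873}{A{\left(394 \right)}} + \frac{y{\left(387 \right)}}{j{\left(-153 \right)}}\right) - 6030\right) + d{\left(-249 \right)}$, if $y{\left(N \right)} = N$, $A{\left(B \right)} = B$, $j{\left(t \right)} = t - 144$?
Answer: $- \frac{80196151}{13002} \approx -6168.0$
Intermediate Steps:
$j{\left(t \right)} = -144 + t$
$\left(\left(\frac{134873}{A{\left(394 \right)}} + \frac{y{\left(387 \right)}}{j{\left(-153 \right)}}\right) - 6030\right) + d{\left(-249 \right)} = \left(\left(\frac{134873}{394} + \frac{387}{-144 - 153}\right) - 6030\right) - 479 = \left(\left(134873 \cdot \frac{1}{394} + \frac{387}{-297}\right) - 6030\right) - 479 = \left(\left(\frac{134873}{394} + 387 \left(- \frac{1}{297}\right)\right) - 6030\right) - 479 = \left(\left(\frac{134873}{394} - \frac{43}{33}\right) - 6030\right) - 479 = \left(\frac{4433867}{13002} - 6030\right) - 479 = - \frac{73968193}{13002} - 479 = - \frac{80196151}{13002}$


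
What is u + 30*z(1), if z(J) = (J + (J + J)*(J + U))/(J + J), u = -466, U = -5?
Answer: -571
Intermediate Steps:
z(J) = (J + 2*J*(-5 + J))/(2*J) (z(J) = (J + (J + J)*(J - 5))/(J + J) = (J + (2*J)*(-5 + J))/((2*J)) = (J + 2*J*(-5 + J))*(1/(2*J)) = (J + 2*J*(-5 + J))/(2*J))
u + 30*z(1) = -466 + 30*(-9/2 + 1) = -466 + 30*(-7/2) = -466 - 105 = -571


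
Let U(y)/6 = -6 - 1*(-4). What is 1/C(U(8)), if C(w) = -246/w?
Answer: 2/41 ≈ 0.048781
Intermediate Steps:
U(y) = -12 (U(y) = 6*(-6 - 1*(-4)) = 6*(-6 + 4) = 6*(-2) = -12)
1/C(U(8)) = 1/(-246/(-12)) = 1/(-246*(-1/12)) = 1/(41/2) = 2/41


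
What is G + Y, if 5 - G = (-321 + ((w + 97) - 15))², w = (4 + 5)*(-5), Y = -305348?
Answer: -385999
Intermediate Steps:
w = -45 (w = 9*(-5) = -45)
G = -80651 (G = 5 - (-321 + ((-45 + 97) - 15))² = 5 - (-321 + (52 - 15))² = 5 - (-321 + 37)² = 5 - 1*(-284)² = 5 - 1*80656 = 5 - 80656 = -80651)
G + Y = -80651 - 305348 = -385999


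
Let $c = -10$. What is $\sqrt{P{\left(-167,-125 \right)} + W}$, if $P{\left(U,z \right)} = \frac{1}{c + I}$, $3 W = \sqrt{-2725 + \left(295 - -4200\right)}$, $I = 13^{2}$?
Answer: $\frac{\sqrt{159 + 8427 \sqrt{1770}}}{159} \approx 3.7457$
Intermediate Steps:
$I = 169$
$W = \frac{\sqrt{1770}}{3}$ ($W = \frac{\sqrt{-2725 + \left(295 - -4200\right)}}{3} = \frac{\sqrt{-2725 + \left(295 + 4200\right)}}{3} = \frac{\sqrt{-2725 + 4495}}{3} = \frac{\sqrt{1770}}{3} \approx 14.024$)
$P{\left(U,z \right)} = \frac{1}{159}$ ($P{\left(U,z \right)} = \frac{1}{-10 + 169} = \frac{1}{159}$)
$\sqrt{P{\left(-167,-125 \right)} + W} = \sqrt{\frac{1}{159} + \frac{\sqrt{1770}}{3}}$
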